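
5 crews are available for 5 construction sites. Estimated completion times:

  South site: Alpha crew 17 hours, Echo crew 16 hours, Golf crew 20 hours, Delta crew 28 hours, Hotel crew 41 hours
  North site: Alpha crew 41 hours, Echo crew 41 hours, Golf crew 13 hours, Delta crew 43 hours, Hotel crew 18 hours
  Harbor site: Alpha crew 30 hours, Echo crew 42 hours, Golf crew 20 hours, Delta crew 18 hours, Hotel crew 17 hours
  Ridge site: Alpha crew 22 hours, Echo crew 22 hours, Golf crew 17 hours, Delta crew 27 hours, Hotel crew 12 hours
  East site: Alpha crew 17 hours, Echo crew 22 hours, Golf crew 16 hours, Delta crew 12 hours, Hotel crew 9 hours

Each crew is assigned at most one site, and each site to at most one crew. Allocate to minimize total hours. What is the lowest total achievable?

Min total: 76 hours

Treat this as an assignment problem: match each crew to one site.
Optimal: Alpha crew→East site (17 hours), Echo crew→South site (16 hours), Golf crew→North site (13 hours), Delta crew→Harbor site (18 hours), Hotel crew→Ridge site (12 hours) — total 17+16+13+18+12 = 76 hours.
Column-greedy (each site in turn goes to its cheapest remaining crew) gives 80 hours, worse by 4.
Next-best assignment: Alpha crew→Ridge site, Echo crew→South site, Golf crew→North site, Delta crew→Harbor site, Hotel crew→East site = 78 hours.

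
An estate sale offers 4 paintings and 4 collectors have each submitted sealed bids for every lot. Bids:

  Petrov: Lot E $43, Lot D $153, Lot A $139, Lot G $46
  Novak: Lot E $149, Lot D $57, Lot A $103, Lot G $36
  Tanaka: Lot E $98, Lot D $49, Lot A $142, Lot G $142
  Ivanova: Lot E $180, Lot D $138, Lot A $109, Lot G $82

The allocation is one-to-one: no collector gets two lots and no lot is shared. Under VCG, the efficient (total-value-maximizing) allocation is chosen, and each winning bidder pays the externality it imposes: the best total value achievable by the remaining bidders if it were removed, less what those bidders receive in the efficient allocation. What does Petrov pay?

Petrov pays $4.

Efficient allocation: Petrov→Lot D ($153), Novak→Lot A ($103), Tanaka→Lot G ($142), Ivanova→Lot E ($180); total welfare W = $578.
Petrov receives Lot D at value $153, so the others get W − 153 = $425.
Without Petrov: best allocation of the remaining 3 bidders over all 4 lots is Novak→Lot E ($149), Tanaka→Lot A ($142), Ivanova→Lot D ($138), total $429.
VCG payment = (others' best without Petrov) − (others' welfare with Petrov) = 429 − 425 = $4.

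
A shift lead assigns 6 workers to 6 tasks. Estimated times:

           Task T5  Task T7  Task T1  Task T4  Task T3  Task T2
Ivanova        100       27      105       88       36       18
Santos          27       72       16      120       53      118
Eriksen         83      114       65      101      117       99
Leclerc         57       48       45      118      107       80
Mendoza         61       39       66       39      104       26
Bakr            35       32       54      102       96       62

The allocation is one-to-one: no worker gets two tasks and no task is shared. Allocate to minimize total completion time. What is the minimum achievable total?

Minimum total: 258 min

Treat this as an assignment problem: match each worker to one task.
Optimal: Ivanova→Task T2 (18 min), Santos→Task T3 (53 min), Eriksen→Task T1 (65 min), Leclerc→Task T7 (48 min), Mendoza→Task T4 (39 min), Bakr→Task T5 (35 min) — total 18+53+65+48+39+35 = 258 min.
Row-greedy (each worker in turn takes its cheapest remaining task) gives 300 min, worse by 42.
Next-best assignment: Ivanova→Task T3, Santos→Task T1, Eriksen→Task T4, Leclerc→Task T7, Mendoza→Task T2, Bakr→Task T5 = 262 min.
Swapping Bakr↔Mendoza (Bakr→Task T4 102 min, Mendoza→Task T5 61 min) adds 89.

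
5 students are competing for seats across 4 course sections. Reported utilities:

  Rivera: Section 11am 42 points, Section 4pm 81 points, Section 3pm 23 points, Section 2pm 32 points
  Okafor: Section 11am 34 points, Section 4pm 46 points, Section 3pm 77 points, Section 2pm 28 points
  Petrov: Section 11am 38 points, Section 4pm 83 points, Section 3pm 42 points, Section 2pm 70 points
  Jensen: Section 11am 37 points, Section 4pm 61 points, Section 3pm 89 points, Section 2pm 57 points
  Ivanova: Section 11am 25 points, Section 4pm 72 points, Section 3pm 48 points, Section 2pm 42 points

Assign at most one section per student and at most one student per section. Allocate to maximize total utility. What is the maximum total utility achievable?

Maximum total: 274 points

Optimal: Okafor→Section 11am (34 points), Rivera→Section 4pm (81 points), Jensen→Section 3pm (89 points), Petrov→Section 2pm (70 points) — total 34+81+89+70 = 274 points.
Max-entry greedy (repeatedly take the single best remaining cell) gives 256 points, worse by 18.
Next-best assignment: Rivera→Section 11am, Ivanova→Section 4pm, Jensen→Section 3pm, Petrov→Section 2pm = 273 points.
No other one-to-one assignment exceeds 274 points.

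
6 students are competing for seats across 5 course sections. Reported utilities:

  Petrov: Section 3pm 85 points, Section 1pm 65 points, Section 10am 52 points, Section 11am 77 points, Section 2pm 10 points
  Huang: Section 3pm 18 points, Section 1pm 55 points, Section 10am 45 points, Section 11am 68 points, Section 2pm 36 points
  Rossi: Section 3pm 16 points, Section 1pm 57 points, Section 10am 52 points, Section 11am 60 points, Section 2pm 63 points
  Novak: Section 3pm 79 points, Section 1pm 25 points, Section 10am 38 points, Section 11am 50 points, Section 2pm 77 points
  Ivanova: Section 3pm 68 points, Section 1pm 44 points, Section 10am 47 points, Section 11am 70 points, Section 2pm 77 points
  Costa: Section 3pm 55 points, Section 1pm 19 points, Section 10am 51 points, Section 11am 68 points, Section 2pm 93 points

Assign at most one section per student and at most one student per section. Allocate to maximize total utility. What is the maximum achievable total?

Max total: 359 points

This is a one-to-one assignment (maximum-weight bipartite matching).
Optimal: Novak→Section 3pm (79 points), Petrov→Section 1pm (65 points), Rossi→Section 10am (52 points), Ivanova→Section 11am (70 points), Costa→Section 2pm (93 points) — total 79+65+52+70+93 = 359 points.
Column-greedy (each section in turn goes to its best remaining student) gives 340 points, worse by 19.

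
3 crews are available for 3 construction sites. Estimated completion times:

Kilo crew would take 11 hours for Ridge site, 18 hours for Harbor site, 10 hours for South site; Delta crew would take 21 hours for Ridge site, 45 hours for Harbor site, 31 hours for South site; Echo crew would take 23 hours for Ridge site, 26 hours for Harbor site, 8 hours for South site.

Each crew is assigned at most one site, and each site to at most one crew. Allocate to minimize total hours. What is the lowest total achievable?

Minimum total: 47 hours

Treat this as an assignment problem: match each crew to one site.
Optimal: Kilo crew→Harbor site (18 hours), Delta crew→Ridge site (21 hours), Echo crew→South site (8 hours) — total 18+21+8 = 47 hours.
Column-greedy (each site in turn goes to its cheapest remaining crew) gives 68 hours, worse by 21.
Checked against all permutations: 47 hours is optimal.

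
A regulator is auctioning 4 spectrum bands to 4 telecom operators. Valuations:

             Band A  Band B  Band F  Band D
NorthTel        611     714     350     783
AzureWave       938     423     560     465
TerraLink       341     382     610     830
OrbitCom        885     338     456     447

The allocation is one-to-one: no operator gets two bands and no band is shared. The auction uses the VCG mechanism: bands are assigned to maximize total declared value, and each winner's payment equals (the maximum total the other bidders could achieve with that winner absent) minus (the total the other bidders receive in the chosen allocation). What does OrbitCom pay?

OrbitCom pays $378M.

Efficient allocation: NorthTel→Band B ($714M), AzureWave→Band F ($560M), TerraLink→Band D ($830M), OrbitCom→Band A ($885M); total welfare W = $2989M.
OrbitCom receives Band A at value $885M, so the others get W − 885 = $2104M.
Without OrbitCom: best allocation of the remaining 3 bidders over all 4 bands is NorthTel→Band B ($714M), AzureWave→Band A ($938M), TerraLink→Band D ($830M), total $2482M.
VCG payment = (others' best without OrbitCom) − (others' welfare with OrbitCom) = 2482 − 2104 = $378M.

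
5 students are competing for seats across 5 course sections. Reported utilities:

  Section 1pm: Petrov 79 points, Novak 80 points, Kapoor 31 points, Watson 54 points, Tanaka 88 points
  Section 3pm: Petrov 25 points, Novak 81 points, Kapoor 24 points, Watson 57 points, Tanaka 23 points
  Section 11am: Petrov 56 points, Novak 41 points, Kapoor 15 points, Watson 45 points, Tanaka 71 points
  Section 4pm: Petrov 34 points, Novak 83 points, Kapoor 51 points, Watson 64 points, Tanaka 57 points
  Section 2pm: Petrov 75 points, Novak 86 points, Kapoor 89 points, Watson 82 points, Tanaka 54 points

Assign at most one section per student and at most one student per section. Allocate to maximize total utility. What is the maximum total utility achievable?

Optimal: Petrov→Section 1pm (79 points), Novak→Section 3pm (81 points), Kapoor→Section 2pm (89 points), Watson→Section 4pm (64 points), Tanaka→Section 11am (71 points) — total 79+81+89+64+71 = 384 points.
Row-greedy (each student in turn takes its best remaining section) gives 344 points, worse by 40.
Next-best assignment: Petrov→Section 1pm, Novak→Section 4pm, Kapoor→Section 2pm, Watson→Section 3pm, Tanaka→Section 11am = 379 points.
Swapping Kapoor↔Tanaka (Kapoor→Section 11am 15 points, Tanaka→Section 2pm 54 points) loses 91.

Maximum total: 384 points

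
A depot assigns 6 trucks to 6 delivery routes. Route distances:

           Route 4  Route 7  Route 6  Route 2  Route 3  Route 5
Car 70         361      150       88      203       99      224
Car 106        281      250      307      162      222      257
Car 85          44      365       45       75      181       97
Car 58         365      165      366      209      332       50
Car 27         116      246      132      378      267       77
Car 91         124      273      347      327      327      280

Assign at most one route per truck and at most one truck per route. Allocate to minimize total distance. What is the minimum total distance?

Min total: 672 km

Treat this as an assignment problem: match each truck to one route.
Optimal: Car 70→Route 3 (99 km), Car 106→Route 2 (162 km), Car 85→Route 6 (45 km), Car 58→Route 7 (165 km), Car 27→Route 5 (77 km), Car 91→Route 4 (124 km) — total 99+162+45+165+77+124 = 672 km.
Column-greedy (each route in turn goes to its cheapest remaining truck) gives 865 km, worse by 193.
No other one-to-one assignment undercuts 672 km.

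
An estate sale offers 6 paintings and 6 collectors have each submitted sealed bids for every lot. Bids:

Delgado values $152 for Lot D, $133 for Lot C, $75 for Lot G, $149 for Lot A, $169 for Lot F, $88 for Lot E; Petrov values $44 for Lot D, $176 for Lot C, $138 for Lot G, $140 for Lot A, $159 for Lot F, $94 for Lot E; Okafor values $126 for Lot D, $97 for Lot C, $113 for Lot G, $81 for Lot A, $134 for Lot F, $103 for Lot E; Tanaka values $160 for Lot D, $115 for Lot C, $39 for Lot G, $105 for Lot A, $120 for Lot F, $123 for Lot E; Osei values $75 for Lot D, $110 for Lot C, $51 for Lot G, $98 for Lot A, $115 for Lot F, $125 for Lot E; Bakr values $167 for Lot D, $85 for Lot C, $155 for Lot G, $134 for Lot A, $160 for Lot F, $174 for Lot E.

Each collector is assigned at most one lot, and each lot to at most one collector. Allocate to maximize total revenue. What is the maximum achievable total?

Maximum total: $899

Optimal: Delgado→Lot A ($149), Petrov→Lot C ($176), Okafor→Lot F ($134), Tanaka→Lot D ($160), Osei→Lot E ($125), Bakr→Lot G ($155) — total 149+176+134+160+125+155 = $899.
Next-best assignment: Delgado→Lot F, Petrov→Lot C, Okafor→Lot G, Tanaka→Lot D, Osei→Lot A, Bakr→Lot E = $890.
Checked against all permutations: $899 is optimal.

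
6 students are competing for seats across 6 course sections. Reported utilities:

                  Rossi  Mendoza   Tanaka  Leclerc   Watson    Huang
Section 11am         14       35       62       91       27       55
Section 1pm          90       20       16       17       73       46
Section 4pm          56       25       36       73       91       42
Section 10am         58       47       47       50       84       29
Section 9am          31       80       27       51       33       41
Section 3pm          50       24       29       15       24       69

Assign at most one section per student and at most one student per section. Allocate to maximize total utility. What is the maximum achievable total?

Maximum total: 468 points

Optimal: Rossi→Section 1pm (90 points), Mendoza→Section 9am (80 points), Tanaka→Section 10am (47 points), Leclerc→Section 11am (91 points), Watson→Section 4pm (91 points), Huang→Section 3pm (69 points) — total 90+80+47+91+91+69 = 468 points.
Row-greedy (each student in turn takes its best remaining section) gives 458 points, worse by 10.
Next-best assignment: Rossi→Section 1pm, Mendoza→Section 9am, Tanaka→Section 11am, Leclerc→Section 4pm, Watson→Section 10am, Huang→Section 3pm = 458 points.
Swapping Mendoza↔Watson (Mendoza→Section 4pm 25 points, Watson→Section 9am 33 points) loses 113.
No other one-to-one assignment exceeds 468 points.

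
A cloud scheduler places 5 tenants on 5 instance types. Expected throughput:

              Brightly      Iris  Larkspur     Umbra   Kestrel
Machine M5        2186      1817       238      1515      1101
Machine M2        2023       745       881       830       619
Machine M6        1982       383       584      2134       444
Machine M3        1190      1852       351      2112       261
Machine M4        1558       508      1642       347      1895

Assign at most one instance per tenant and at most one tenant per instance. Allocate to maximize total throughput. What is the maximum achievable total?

Maximum total: 8948 ops/s

Treat this as an assignment problem: match each tenant to one instance.
Optimal: Brightly→Machine M5 (2186 ops/s), Iris→Machine M3 (1852 ops/s), Larkspur→Machine M2 (881 ops/s), Umbra→Machine M6 (2134 ops/s), Kestrel→Machine M4 (1895 ops/s) — total 2186+1852+881+2134+1895 = 8948 ops/s.
Next-best assignment: Brightly→Machine M2, Iris→Machine M3, Larkspur→Machine M4, Umbra→Machine M6, Kestrel→Machine M5 = 8752 ops/s.
No other one-to-one assignment exceeds 8948 ops/s.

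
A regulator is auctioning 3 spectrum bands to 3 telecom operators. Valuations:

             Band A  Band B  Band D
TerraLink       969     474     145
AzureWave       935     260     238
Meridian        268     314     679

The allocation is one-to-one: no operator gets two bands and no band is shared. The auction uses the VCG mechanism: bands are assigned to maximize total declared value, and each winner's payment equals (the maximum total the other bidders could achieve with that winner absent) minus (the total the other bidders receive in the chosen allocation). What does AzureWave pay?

AzureWave pays $495M.

Efficient allocation: TerraLink→Band B ($474M), AzureWave→Band A ($935M), Meridian→Band D ($679M); total welfare W = $2088M.
AzureWave receives Band A at value $935M, so the others get W − 935 = $1153M.
Without AzureWave: best allocation of the remaining 2 bidders over all 3 bands is TerraLink→Band A ($969M), Meridian→Band D ($679M), total $1648M.
VCG payment = (others' best without AzureWave) − (others' welfare with AzureWave) = 1648 − 1153 = $495M.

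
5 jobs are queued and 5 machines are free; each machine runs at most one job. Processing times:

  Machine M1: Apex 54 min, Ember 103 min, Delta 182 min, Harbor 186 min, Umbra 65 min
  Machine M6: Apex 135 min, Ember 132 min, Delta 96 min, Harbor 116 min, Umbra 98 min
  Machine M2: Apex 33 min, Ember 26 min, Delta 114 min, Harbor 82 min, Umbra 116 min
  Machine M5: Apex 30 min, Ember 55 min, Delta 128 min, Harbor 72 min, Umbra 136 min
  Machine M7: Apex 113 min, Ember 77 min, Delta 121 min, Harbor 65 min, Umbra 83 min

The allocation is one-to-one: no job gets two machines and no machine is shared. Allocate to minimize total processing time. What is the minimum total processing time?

Minimum total: 282 min

This is a one-to-one assignment (minimum-cost bipartite matching).
Optimal: Apex→Machine M5 (30 min), Ember→Machine M2 (26 min), Delta→Machine M6 (96 min), Harbor→Machine M7 (65 min), Umbra→Machine M1 (65 min) — total 30+26+96+65+65 = 282 min.
Column-greedy (each machine in turn goes to its cheapest remaining job) gives 331 min, worse by 49.
No other one-to-one assignment undercuts 282 min.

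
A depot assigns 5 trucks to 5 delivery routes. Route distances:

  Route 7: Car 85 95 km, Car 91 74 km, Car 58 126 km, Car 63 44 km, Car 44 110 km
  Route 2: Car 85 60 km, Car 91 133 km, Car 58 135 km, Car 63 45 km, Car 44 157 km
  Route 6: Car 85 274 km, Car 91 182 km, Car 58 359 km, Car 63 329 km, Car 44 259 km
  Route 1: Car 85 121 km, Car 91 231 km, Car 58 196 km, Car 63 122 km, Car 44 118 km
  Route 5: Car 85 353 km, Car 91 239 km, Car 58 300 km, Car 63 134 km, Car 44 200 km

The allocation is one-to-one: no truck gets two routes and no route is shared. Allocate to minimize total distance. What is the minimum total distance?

Treat this as an assignment problem: match each truck to one route.
Optimal: Car 85→Route 2 (60 km), Car 91→Route 6 (182 km), Car 58→Route 7 (126 km), Car 63→Route 5 (134 km), Car 44→Route 1 (118 km) — total 60+182+126+134+118 = 620 km.
Next-best assignment: Car 85→Route 7, Car 91→Route 6, Car 58→Route 2, Car 63→Route 5, Car 44→Route 1 = 664 km.

Minimum total: 620 km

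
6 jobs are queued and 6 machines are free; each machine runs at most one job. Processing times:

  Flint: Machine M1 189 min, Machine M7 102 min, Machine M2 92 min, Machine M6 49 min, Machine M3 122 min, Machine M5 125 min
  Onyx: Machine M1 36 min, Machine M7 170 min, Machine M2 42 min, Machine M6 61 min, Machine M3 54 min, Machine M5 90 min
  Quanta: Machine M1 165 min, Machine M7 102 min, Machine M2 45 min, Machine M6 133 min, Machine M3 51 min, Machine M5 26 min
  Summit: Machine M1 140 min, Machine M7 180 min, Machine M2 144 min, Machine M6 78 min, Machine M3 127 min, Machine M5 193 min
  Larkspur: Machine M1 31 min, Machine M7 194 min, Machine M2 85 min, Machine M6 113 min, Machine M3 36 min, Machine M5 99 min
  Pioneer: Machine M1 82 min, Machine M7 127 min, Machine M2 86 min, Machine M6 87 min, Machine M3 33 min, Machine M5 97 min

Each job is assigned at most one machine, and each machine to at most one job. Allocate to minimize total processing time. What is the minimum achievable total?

Min total: 312 min

Treat this as an assignment problem: match each job to one machine.
Optimal: Flint→Machine M7 (102 min), Onyx→Machine M2 (42 min), Quanta→Machine M5 (26 min), Summit→Machine M6 (78 min), Larkspur→Machine M1 (31 min), Pioneer→Machine M3 (33 min) — total 102+42+26+78+31+33 = 312 min.
Row-greedy (each job in turn takes its cheapest remaining machine) gives 450 min, worse by 138.
Swapping Quanta↔Summit (Quanta→Machine M6 133 min, Summit→Machine M5 193 min) adds 222.
Every other assignment is strictly worse.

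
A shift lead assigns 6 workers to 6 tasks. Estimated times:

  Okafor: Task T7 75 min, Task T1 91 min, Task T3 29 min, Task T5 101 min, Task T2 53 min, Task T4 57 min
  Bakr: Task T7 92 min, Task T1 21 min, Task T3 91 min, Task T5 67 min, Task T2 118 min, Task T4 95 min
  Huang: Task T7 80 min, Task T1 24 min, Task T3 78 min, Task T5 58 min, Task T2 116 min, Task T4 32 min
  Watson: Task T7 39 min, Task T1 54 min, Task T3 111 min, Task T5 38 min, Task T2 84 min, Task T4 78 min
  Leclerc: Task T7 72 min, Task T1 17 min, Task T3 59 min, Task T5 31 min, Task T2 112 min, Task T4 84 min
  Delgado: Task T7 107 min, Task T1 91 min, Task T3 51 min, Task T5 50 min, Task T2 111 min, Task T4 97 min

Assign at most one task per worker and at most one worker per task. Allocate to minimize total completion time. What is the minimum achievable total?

This is the linear assignment problem.
Optimal: Okafor→Task T2 (53 min), Bakr→Task T1 (21 min), Huang→Task T4 (32 min), Watson→Task T7 (39 min), Leclerc→Task T5 (31 min), Delgado→Task T3 (51 min) — total 53+21+32+39+31+51 = 227 min.
Column-greedy (each task in turn goes to its cheapest remaining worker) gives 346 min, worse by 119.
Swapping Okafor↔Bakr (Okafor→Task T1 91 min, Bakr→Task T2 118 min) adds 135.

Minimum total: 227 min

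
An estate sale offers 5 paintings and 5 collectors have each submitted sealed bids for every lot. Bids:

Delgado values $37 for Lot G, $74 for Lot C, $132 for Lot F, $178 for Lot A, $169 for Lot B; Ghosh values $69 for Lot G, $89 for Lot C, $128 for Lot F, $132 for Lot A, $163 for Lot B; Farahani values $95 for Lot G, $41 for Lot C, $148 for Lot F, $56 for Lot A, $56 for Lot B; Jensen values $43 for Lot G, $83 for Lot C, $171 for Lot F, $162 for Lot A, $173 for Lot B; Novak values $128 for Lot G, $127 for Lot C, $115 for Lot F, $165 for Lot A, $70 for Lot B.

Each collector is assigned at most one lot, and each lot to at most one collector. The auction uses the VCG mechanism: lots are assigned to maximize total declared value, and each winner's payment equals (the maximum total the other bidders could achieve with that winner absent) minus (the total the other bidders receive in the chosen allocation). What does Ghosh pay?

Ghosh pays $56.

Efficient allocation: Delgado→Lot A ($178), Ghosh→Lot B ($163), Farahani→Lot G ($95), Jensen→Lot F ($171), Novak→Lot C ($127); total welfare W = $734.
Ghosh receives Lot B at value $163, so the others get W − 163 = $571.
Without Ghosh: best allocation of the remaining 4 bidders over all 5 lots is Delgado→Lot A ($178), Farahani→Lot F ($148), Jensen→Lot B ($173), Novak→Lot G ($128), total $627.
VCG payment = (others' best without Ghosh) − (others' welfare with Ghosh) = 627 − 571 = $56.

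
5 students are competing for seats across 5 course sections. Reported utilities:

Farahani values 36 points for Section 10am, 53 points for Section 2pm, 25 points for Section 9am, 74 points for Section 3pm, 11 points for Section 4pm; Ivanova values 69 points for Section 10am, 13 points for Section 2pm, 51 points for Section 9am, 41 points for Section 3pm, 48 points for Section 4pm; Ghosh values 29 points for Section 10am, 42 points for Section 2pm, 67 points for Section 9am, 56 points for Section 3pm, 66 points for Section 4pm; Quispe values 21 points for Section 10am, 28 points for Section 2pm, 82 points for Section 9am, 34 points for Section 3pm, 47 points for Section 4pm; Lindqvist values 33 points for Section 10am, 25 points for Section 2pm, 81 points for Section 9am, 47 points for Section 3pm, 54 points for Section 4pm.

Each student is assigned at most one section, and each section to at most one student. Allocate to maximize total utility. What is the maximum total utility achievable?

Max total: 321 points

Optimal: Farahani→Section 3pm (74 points), Ivanova→Section 10am (69 points), Ghosh→Section 2pm (42 points), Quispe→Section 9am (82 points), Lindqvist→Section 4pm (54 points) — total 74+69+42+82+54 = 321 points.
Max-entry greedy (repeatedly take the single best remaining cell) gives 316 points, worse by 5.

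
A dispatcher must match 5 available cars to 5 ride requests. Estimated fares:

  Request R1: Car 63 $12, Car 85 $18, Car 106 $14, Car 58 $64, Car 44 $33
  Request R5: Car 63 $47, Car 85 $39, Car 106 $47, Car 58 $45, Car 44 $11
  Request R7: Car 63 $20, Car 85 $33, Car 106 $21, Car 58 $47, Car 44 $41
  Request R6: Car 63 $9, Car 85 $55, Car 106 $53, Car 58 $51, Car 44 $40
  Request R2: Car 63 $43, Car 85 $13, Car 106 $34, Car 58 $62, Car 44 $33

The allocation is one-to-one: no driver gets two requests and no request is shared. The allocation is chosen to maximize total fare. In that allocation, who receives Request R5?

Treat this as an assignment problem: match each driver to one request.
Optimal: Car 63→Request R2 ($43), Car 85→Request R6 ($55), Car 106→Request R5 ($47), Car 58→Request R1 ($64), Car 44→Request R7 ($41) — total 43+55+47+64+41 = $250.
Row-greedy (each driver in turn takes its best remaining request) gives $241, worse by 9.
Next-best assignment: Car 63→Request R5, Car 85→Request R6, Car 106→Request R2, Car 58→Request R1, Car 44→Request R7 = $241.
Car 106's own top request is Request R6 ($53), but forcing Car 106→Request R6 and reassigning the rest optimally gives only $240 — worse by 10.

Car 106 receives Request R5.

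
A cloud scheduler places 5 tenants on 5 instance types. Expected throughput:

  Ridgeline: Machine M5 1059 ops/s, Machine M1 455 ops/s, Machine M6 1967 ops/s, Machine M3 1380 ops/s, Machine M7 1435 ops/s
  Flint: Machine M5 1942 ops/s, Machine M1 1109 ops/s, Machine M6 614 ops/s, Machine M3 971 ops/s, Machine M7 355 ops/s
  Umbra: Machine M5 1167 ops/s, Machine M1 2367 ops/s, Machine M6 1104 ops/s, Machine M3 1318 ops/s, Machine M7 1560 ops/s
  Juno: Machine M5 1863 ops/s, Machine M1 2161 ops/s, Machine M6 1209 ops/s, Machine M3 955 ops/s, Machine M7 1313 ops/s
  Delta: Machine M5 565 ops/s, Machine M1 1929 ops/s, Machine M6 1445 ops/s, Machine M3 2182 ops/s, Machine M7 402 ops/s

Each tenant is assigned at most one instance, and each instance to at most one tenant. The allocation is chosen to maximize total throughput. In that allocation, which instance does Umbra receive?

Umbra receives Machine M7.

Optimal: Ridgeline→Machine M6 (1967 ops/s), Flint→Machine M5 (1942 ops/s), Umbra→Machine M7 (1560 ops/s), Juno→Machine M1 (2161 ops/s), Delta→Machine M3 (2182 ops/s) — total 1967+1942+1560+2161+2182 = 9812 ops/s.
Max-entry greedy (repeatedly take the single best remaining cell) gives 9771 ops/s, worse by 41.
Umbra's own top instance is Machine M1 (2367 ops/s), but forcing Umbra→Machine M1 and reassigning the rest optimally gives only 9771 ops/s — worse by 41.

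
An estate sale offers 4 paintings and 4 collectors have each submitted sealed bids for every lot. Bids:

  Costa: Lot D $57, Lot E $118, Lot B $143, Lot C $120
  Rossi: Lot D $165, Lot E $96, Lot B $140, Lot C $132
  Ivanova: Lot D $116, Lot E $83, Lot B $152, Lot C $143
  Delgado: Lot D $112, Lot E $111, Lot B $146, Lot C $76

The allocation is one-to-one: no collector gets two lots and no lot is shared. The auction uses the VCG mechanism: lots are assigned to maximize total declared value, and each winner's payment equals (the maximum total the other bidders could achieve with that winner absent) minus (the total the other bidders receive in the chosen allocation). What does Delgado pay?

Efficient allocation: Costa→Lot E ($118), Rossi→Lot D ($165), Ivanova→Lot C ($143), Delgado→Lot B ($146); total welfare W = $572.
Delgado receives Lot B at value $146, so the others get W − 146 = $426.
Without Delgado: best allocation of the remaining 3 bidders over all 4 lots is Costa→Lot B ($143), Rossi→Lot D ($165), Ivanova→Lot C ($143), total $451.
VCG payment = (others' best without Delgado) − (others' welfare with Delgado) = 451 − 426 = $25.

Delgado pays $25.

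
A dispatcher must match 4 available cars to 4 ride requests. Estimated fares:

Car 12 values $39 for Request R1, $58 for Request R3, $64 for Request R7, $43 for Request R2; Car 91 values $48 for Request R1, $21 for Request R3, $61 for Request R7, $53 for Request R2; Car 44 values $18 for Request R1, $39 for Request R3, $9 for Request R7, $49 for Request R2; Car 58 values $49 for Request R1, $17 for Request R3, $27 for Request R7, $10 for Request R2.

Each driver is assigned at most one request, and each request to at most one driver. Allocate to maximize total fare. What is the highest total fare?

Maximum total: $217

Optimal: Car 12→Request R3 ($58), Car 91→Request R7 ($61), Car 44→Request R2 ($49), Car 58→Request R1 ($49) — total 58+61+49+49 = $217.
Max-entry greedy (repeatedly take the single best remaining cell) gives $205, worse by 12.
Next-best assignment: Car 12→Request R7, Car 91→Request R2, Car 44→Request R3, Car 58→Request R1 = $205.
Checked against all permutations: $217 is optimal.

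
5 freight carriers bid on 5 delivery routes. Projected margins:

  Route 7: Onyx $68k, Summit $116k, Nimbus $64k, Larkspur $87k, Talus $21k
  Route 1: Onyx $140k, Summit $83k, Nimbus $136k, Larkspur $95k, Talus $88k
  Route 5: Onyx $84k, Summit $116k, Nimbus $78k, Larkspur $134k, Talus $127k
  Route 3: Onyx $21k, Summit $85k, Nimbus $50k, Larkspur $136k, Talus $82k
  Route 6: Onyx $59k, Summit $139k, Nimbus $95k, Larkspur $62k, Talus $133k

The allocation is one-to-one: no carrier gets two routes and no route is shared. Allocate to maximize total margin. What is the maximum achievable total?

Treat this as an assignment problem: match each carrier to one route.
Optimal: Onyx→Route 1 ($140k), Summit→Route 7 ($116k), Nimbus→Route 6 ($95k), Larkspur→Route 3 ($136k), Talus→Route 5 ($127k) — total 140+116+95+136+127 = $614k.
Row-greedy (each carrier in turn takes its best remaining route) gives $514k, worse by 100.
Next-best assignment: Onyx→Route 7, Summit→Route 6, Nimbus→Route 1, Larkspur→Route 3, Talus→Route 5 = $606k.
Swapping Summit↔Larkspur (Summit→Route 3 $85k, Larkspur→Route 7 $87k) loses 80.
Checked against all permutations: $614k is optimal.

Maximum total: $614k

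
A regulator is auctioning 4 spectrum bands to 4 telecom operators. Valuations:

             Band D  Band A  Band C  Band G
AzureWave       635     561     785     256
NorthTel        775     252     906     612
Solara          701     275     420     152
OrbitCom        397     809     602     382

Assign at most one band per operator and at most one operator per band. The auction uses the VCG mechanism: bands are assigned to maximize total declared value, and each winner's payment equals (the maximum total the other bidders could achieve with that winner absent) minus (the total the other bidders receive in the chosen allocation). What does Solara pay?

Solara pays $163M.

Efficient allocation: AzureWave→Band C ($785M), NorthTel→Band G ($612M), Solara→Band D ($701M), OrbitCom→Band A ($809M); total welfare W = $2907M.
Solara receives Band D at value $701M, so the others get W − 701 = $2206M.
Without Solara: best allocation of the remaining 3 bidders over all 4 bands is AzureWave→Band C ($785M), NorthTel→Band D ($775M), OrbitCom→Band A ($809M), total $2369M.
VCG payment = (others' best without Solara) − (others' welfare with Solara) = 2369 − 2206 = $163M.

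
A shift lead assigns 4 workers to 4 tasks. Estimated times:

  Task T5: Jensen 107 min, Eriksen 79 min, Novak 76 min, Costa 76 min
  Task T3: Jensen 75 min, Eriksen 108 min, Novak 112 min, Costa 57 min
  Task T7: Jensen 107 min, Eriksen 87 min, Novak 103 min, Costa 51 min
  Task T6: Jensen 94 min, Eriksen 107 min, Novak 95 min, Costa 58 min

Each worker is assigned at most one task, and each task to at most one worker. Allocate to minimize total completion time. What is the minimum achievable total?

Optimal: Jensen→Task T3 (75 min), Eriksen→Task T7 (87 min), Novak→Task T5 (76 min), Costa→Task T6 (58 min) — total 75+87+76+58 = 296 min.
Min-entry greedy (repeatedly take the single cheapest remaining cell) gives 309 min, worse by 13.

Minimum total: 296 min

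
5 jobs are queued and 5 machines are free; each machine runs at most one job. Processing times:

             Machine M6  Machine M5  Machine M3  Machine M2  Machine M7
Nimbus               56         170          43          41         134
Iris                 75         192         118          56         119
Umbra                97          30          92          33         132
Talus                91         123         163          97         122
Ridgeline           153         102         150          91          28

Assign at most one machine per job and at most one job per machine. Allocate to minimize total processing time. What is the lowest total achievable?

Minimum total: 248 min

Treat this as an assignment problem: match each job to one machine.
Optimal: Nimbus→Machine M3 (43 min), Iris→Machine M2 (56 min), Umbra→Machine M5 (30 min), Talus→Machine M6 (91 min), Ridgeline→Machine M7 (28 min) — total 43+56+30+91+28 = 248 min.
Row-greedy (each job in turn takes its cheapest remaining machine) gives 418 min, worse by 170.
Next-best assignment: Nimbus→Machine M3, Iris→Machine M6, Umbra→Machine M5, Talus→Machine M2, Ridgeline→Machine M7 = 273 min.
Swapping Talus↔Ridgeline (Talus→Machine M7 122 min, Ridgeline→Machine M6 153 min) adds 156.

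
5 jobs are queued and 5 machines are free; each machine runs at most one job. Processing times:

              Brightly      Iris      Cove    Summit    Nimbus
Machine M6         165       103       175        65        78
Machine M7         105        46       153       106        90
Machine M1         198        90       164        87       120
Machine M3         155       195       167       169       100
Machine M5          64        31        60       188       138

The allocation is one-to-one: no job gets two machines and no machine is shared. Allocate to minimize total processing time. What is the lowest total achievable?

Min total: 420 min

This is the linear assignment problem.
Optimal: Brightly→Machine M7 (105 min), Iris→Machine M1 (90 min), Cove→Machine M5 (60 min), Summit→Machine M6 (65 min), Nimbus→Machine M3 (100 min) — total 105+90+60+65+100 = 420 min.
Column-greedy (each machine in turn goes to its cheapest remaining job) gives 446 min, worse by 26.
Swapping Summit↔Cove (Summit→Machine M5 188 min, Cove→Machine M6 175 min) adds 238.
Every other assignment is strictly worse.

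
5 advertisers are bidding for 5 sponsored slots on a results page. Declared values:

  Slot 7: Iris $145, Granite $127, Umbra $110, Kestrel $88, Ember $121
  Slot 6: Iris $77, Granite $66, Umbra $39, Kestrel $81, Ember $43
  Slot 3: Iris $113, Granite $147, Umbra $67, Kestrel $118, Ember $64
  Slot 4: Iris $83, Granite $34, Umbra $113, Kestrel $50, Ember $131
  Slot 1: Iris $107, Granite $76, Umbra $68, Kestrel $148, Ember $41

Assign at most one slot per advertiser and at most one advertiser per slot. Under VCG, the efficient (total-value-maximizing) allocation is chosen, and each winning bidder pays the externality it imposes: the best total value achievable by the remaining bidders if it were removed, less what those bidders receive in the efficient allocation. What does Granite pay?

Granite pays $36.

Efficient allocation: Iris→Slot 6 ($77), Granite→Slot 3 ($147), Umbra→Slot 7 ($110), Kestrel→Slot 1 ($148), Ember→Slot 4 ($131); total welfare W = $613.
Granite receives Slot 3 at value $147, so the others get W − 147 = $466.
Without Granite: best allocation of the remaining 4 bidders over all 5 slots is Iris→Slot 3 ($113), Umbra→Slot 7 ($110), Kestrel→Slot 1 ($148), Ember→Slot 4 ($131), total $502.
VCG payment = (others' best without Granite) − (others' welfare with Granite) = 502 − 466 = $36.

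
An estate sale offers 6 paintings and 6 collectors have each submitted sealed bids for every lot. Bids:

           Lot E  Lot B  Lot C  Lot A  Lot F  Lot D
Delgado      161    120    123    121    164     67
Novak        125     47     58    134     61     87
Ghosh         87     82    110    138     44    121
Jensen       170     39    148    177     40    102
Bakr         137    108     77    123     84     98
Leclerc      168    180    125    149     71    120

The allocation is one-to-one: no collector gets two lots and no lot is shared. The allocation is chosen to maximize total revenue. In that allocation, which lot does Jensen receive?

This is a one-to-one assignment (maximum-weight bipartite matching).
Optimal: Delgado→Lot F ($164), Novak→Lot A ($134), Ghosh→Lot D ($121), Jensen→Lot C ($148), Bakr→Lot E ($137), Leclerc→Lot B ($180) — total 164+134+121+148+137+180 = $884.
Column-greedy (each lot in turn goes to its best remaining collector) gives $782, worse by 102.
Jensen's own top lot is Lot A ($177), but forcing Jensen→Lot A and reassigning the rest optimally gives only $855 — worse by 29.

Jensen receives Lot C.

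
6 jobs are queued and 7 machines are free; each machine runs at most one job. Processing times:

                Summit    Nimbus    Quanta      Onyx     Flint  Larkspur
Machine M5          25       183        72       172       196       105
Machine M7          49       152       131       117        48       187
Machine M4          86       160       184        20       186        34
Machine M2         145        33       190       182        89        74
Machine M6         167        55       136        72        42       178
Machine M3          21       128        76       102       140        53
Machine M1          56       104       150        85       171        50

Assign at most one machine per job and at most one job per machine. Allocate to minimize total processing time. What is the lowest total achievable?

Minimum total: 238 min

This is a one-to-one assignment (minimum-cost bipartite matching).
Optimal: Summit→Machine M3 (21 min), Nimbus→Machine M2 (33 min), Quanta→Machine M5 (72 min), Onyx→Machine M4 (20 min), Flint→Machine M6 (42 min), Larkspur→Machine M1 (50 min) — total 21+33+72+20+42+50 = 238 min.
Column-greedy (each machine in turn goes to its cheapest remaining job) gives 315 min, worse by 77.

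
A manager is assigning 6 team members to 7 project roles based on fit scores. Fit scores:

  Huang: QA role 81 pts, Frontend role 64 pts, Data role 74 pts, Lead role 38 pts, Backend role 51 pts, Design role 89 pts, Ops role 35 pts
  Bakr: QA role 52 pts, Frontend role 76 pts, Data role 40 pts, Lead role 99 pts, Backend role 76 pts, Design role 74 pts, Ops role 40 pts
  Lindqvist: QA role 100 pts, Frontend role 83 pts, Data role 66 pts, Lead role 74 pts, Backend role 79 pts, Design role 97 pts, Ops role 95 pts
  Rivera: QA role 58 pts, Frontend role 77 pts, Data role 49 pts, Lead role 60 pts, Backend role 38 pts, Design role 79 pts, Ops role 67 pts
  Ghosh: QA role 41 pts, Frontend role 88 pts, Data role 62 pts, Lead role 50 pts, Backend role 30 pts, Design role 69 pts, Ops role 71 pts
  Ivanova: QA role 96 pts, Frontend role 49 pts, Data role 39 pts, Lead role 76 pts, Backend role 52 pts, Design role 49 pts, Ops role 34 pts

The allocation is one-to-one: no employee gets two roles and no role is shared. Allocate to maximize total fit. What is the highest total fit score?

Maximum total: 531 pts

This is the linear assignment problem.
Optimal: Huang→Data role (74 pts), Bakr→Lead role (99 pts), Lindqvist→Ops role (95 pts), Rivera→Design role (79 pts), Ghosh→Frontend role (88 pts), Ivanova→QA role (96 pts) — total 74+99+95+79+88+96 = 531 pts.
Swapping Ghosh↔Rivera (Ghosh→Design role 69 pts, Rivera→Frontend role 77 pts) loses 21.
Checked against all permutations: 531 pts is optimal.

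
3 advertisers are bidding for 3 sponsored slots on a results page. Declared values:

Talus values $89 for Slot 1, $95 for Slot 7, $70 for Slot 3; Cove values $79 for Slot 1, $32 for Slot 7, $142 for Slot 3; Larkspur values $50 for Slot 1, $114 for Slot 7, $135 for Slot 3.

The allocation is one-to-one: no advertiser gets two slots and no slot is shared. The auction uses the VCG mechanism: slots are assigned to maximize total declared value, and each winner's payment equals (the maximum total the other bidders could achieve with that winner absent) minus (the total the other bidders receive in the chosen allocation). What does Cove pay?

Efficient allocation: Talus→Slot 1 ($89), Cove→Slot 3 ($142), Larkspur→Slot 7 ($114); total welfare W = $345.
Cove receives Slot 3 at value $142, so the others get W − 142 = $203.
Without Cove: best allocation of the remaining 2 bidders over all 3 slots is Talus→Slot 7 ($95), Larkspur→Slot 3 ($135), total $230.
VCG payment = (others' best without Cove) − (others' welfare with Cove) = 230 − 203 = $27.

Cove pays $27.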